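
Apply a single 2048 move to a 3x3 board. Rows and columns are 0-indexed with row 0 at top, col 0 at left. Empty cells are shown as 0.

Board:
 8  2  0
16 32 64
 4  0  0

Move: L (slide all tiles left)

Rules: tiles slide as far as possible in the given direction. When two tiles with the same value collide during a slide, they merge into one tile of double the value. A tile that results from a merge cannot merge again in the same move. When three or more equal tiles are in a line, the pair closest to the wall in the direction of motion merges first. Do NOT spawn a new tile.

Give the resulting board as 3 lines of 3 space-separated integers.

Answer:  8  2  0
16 32 64
 4  0  0

Derivation:
Slide left:
row 0: [8, 2, 0] -> [8, 2, 0]
row 1: [16, 32, 64] -> [16, 32, 64]
row 2: [4, 0, 0] -> [4, 0, 0]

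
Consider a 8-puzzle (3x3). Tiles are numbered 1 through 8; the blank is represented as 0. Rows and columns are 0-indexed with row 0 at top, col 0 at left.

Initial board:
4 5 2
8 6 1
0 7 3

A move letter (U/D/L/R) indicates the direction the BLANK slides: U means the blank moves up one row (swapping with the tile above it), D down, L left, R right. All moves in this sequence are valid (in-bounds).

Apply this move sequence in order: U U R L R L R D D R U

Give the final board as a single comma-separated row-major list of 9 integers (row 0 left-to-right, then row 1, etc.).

After move 1 (U):
4 5 2
0 6 1
8 7 3

After move 2 (U):
0 5 2
4 6 1
8 7 3

After move 3 (R):
5 0 2
4 6 1
8 7 3

After move 4 (L):
0 5 2
4 6 1
8 7 3

After move 5 (R):
5 0 2
4 6 1
8 7 3

After move 6 (L):
0 5 2
4 6 1
8 7 3

After move 7 (R):
5 0 2
4 6 1
8 7 3

After move 8 (D):
5 6 2
4 0 1
8 7 3

After move 9 (D):
5 6 2
4 7 1
8 0 3

After move 10 (R):
5 6 2
4 7 1
8 3 0

After move 11 (U):
5 6 2
4 7 0
8 3 1

Answer: 5, 6, 2, 4, 7, 0, 8, 3, 1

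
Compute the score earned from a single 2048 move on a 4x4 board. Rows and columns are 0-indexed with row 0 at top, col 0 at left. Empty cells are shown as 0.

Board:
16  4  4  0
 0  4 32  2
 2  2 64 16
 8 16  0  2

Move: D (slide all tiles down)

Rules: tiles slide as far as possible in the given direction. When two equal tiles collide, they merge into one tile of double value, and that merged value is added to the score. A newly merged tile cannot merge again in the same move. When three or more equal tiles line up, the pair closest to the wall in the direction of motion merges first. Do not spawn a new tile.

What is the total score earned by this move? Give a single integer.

Slide down:
col 0: [16, 0, 2, 8] -> [0, 16, 2, 8]  score +0 (running 0)
col 1: [4, 4, 2, 16] -> [0, 8, 2, 16]  score +8 (running 8)
col 2: [4, 32, 64, 0] -> [0, 4, 32, 64]  score +0 (running 8)
col 3: [0, 2, 16, 2] -> [0, 2, 16, 2]  score +0 (running 8)
Board after move:
 0  0  0  0
16  8  4  2
 2  2 32 16
 8 16 64  2

Answer: 8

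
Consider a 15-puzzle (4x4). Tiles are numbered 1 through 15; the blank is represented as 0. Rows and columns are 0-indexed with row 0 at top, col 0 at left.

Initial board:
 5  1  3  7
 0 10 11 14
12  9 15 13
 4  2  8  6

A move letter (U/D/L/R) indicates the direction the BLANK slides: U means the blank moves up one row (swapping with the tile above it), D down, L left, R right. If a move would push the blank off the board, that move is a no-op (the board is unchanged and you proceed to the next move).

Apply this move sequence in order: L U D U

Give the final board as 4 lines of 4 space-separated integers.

Answer:  0  1  3  7
 5 10 11 14
12  9 15 13
 4  2  8  6

Derivation:
After move 1 (L):
 5  1  3  7
 0 10 11 14
12  9 15 13
 4  2  8  6

After move 2 (U):
 0  1  3  7
 5 10 11 14
12  9 15 13
 4  2  8  6

After move 3 (D):
 5  1  3  7
 0 10 11 14
12  9 15 13
 4  2  8  6

After move 4 (U):
 0  1  3  7
 5 10 11 14
12  9 15 13
 4  2  8  6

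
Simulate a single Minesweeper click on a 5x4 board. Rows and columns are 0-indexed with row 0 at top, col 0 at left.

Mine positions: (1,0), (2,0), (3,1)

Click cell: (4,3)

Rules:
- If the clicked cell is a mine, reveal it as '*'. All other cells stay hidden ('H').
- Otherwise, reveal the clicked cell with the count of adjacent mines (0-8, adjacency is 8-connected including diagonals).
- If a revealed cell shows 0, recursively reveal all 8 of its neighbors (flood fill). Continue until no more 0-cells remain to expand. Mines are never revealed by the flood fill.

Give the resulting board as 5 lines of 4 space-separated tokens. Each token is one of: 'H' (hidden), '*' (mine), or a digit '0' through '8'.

H 1 0 0
H 2 0 0
H 3 1 0
H H 1 0
H H 1 0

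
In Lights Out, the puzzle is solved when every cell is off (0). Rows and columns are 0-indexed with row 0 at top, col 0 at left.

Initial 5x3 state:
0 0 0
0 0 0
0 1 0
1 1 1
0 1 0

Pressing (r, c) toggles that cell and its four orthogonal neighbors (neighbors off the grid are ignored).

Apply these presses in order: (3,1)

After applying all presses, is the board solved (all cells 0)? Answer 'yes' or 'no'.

Answer: yes

Derivation:
After press 1 at (3,1):
0 0 0
0 0 0
0 0 0
0 0 0
0 0 0

Lights still on: 0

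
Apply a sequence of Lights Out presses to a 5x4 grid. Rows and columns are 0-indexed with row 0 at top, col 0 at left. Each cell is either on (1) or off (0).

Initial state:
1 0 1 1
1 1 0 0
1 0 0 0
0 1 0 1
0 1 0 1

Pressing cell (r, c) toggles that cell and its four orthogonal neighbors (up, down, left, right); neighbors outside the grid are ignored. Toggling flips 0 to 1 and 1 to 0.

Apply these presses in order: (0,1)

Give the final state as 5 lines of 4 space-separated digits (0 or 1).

After press 1 at (0,1):
0 1 0 1
1 0 0 0
1 0 0 0
0 1 0 1
0 1 0 1

Answer: 0 1 0 1
1 0 0 0
1 0 0 0
0 1 0 1
0 1 0 1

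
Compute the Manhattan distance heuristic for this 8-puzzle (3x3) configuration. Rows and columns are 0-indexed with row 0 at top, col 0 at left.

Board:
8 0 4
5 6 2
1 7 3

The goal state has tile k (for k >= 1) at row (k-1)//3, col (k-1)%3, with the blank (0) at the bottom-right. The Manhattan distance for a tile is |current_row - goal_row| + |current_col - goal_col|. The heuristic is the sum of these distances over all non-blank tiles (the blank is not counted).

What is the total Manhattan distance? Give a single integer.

Answer: 15

Derivation:
Tile 8: (0,0)->(2,1) = 3
Tile 4: (0,2)->(1,0) = 3
Tile 5: (1,0)->(1,1) = 1
Tile 6: (1,1)->(1,2) = 1
Tile 2: (1,2)->(0,1) = 2
Tile 1: (2,0)->(0,0) = 2
Tile 7: (2,1)->(2,0) = 1
Tile 3: (2,2)->(0,2) = 2
Sum: 3 + 3 + 1 + 1 + 2 + 2 + 1 + 2 = 15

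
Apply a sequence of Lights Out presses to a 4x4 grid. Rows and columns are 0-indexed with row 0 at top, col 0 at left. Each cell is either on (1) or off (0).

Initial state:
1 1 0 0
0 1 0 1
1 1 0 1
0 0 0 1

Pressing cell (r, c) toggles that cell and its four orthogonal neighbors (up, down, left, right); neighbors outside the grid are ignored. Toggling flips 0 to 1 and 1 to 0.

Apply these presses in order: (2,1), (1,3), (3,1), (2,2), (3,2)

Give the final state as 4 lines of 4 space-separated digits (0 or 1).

After press 1 at (2,1):
1 1 0 0
0 0 0 1
0 0 1 1
0 1 0 1

After press 2 at (1,3):
1 1 0 1
0 0 1 0
0 0 1 0
0 1 0 1

After press 3 at (3,1):
1 1 0 1
0 0 1 0
0 1 1 0
1 0 1 1

After press 4 at (2,2):
1 1 0 1
0 0 0 0
0 0 0 1
1 0 0 1

After press 5 at (3,2):
1 1 0 1
0 0 0 0
0 0 1 1
1 1 1 0

Answer: 1 1 0 1
0 0 0 0
0 0 1 1
1 1 1 0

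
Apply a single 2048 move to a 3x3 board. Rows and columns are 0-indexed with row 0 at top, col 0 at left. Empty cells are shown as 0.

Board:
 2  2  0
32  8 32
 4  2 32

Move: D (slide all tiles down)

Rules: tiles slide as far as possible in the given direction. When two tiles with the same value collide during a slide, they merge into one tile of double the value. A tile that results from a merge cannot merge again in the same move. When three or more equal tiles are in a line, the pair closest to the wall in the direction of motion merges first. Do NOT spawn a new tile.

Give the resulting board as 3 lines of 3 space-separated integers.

Answer:  2  2  0
32  8  0
 4  2 64

Derivation:
Slide down:
col 0: [2, 32, 4] -> [2, 32, 4]
col 1: [2, 8, 2] -> [2, 8, 2]
col 2: [0, 32, 32] -> [0, 0, 64]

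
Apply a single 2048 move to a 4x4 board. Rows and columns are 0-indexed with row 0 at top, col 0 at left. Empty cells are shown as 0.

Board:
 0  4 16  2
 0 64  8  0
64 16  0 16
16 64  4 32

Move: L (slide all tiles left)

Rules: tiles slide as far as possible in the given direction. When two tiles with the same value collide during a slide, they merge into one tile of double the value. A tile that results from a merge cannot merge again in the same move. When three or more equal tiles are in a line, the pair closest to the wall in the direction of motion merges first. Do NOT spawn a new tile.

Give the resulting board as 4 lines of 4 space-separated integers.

Slide left:
row 0: [0, 4, 16, 2] -> [4, 16, 2, 0]
row 1: [0, 64, 8, 0] -> [64, 8, 0, 0]
row 2: [64, 16, 0, 16] -> [64, 32, 0, 0]
row 3: [16, 64, 4, 32] -> [16, 64, 4, 32]

Answer:  4 16  2  0
64  8  0  0
64 32  0  0
16 64  4 32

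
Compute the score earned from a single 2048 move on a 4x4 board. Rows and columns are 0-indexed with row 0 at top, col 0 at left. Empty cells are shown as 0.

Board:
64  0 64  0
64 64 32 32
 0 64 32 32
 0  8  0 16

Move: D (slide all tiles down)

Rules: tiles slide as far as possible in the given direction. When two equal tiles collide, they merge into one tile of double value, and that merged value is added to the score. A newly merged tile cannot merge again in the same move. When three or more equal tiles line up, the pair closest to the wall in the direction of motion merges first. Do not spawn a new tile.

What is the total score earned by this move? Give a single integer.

Slide down:
col 0: [64, 64, 0, 0] -> [0, 0, 0, 128]  score +128 (running 128)
col 1: [0, 64, 64, 8] -> [0, 0, 128, 8]  score +128 (running 256)
col 2: [64, 32, 32, 0] -> [0, 0, 64, 64]  score +64 (running 320)
col 3: [0, 32, 32, 16] -> [0, 0, 64, 16]  score +64 (running 384)
Board after move:
  0   0   0   0
  0   0   0   0
  0 128  64  64
128   8  64  16

Answer: 384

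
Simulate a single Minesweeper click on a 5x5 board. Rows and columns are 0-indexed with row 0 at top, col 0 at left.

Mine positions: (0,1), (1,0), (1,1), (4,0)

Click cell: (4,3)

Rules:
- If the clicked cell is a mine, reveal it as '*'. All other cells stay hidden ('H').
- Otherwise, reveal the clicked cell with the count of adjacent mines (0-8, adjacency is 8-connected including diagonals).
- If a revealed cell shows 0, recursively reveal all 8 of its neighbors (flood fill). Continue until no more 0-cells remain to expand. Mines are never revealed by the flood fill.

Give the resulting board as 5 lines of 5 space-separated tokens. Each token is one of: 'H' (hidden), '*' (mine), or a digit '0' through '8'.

H H 2 0 0
H H 2 0 0
H 2 1 0 0
H 1 0 0 0
H 1 0 0 0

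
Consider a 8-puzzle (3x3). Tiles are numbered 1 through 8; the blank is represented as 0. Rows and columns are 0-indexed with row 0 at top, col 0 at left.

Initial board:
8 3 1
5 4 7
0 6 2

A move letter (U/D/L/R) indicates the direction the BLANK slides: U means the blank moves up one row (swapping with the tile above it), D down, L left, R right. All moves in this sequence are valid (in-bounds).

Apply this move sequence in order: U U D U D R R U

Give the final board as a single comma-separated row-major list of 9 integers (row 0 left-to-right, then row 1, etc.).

After move 1 (U):
8 3 1
0 4 7
5 6 2

After move 2 (U):
0 3 1
8 4 7
5 6 2

After move 3 (D):
8 3 1
0 4 7
5 6 2

After move 4 (U):
0 3 1
8 4 7
5 6 2

After move 5 (D):
8 3 1
0 4 7
5 6 2

After move 6 (R):
8 3 1
4 0 7
5 6 2

After move 7 (R):
8 3 1
4 7 0
5 6 2

After move 8 (U):
8 3 0
4 7 1
5 6 2

Answer: 8, 3, 0, 4, 7, 1, 5, 6, 2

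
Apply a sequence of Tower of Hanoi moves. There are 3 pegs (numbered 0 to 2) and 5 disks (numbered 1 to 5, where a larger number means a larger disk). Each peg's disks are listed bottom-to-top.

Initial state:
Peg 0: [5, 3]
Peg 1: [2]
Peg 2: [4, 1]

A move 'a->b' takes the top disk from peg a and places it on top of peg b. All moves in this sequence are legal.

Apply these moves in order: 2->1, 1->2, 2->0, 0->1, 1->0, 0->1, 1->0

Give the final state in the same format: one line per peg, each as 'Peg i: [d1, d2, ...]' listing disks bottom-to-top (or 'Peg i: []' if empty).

After move 1 (2->1):
Peg 0: [5, 3]
Peg 1: [2, 1]
Peg 2: [4]

After move 2 (1->2):
Peg 0: [5, 3]
Peg 1: [2]
Peg 2: [4, 1]

After move 3 (2->0):
Peg 0: [5, 3, 1]
Peg 1: [2]
Peg 2: [4]

After move 4 (0->1):
Peg 0: [5, 3]
Peg 1: [2, 1]
Peg 2: [4]

After move 5 (1->0):
Peg 0: [5, 3, 1]
Peg 1: [2]
Peg 2: [4]

After move 6 (0->1):
Peg 0: [5, 3]
Peg 1: [2, 1]
Peg 2: [4]

After move 7 (1->0):
Peg 0: [5, 3, 1]
Peg 1: [2]
Peg 2: [4]

Answer: Peg 0: [5, 3, 1]
Peg 1: [2]
Peg 2: [4]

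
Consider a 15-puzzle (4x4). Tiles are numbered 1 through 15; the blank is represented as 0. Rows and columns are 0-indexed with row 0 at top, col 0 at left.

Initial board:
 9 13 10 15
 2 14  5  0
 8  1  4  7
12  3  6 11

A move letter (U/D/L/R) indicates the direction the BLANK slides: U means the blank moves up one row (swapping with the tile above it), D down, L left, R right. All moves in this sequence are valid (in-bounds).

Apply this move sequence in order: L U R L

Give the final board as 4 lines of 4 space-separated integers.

Answer:  9 13  0 15
 2 14 10  5
 8  1  4  7
12  3  6 11

Derivation:
After move 1 (L):
 9 13 10 15
 2 14  0  5
 8  1  4  7
12  3  6 11

After move 2 (U):
 9 13  0 15
 2 14 10  5
 8  1  4  7
12  3  6 11

After move 3 (R):
 9 13 15  0
 2 14 10  5
 8  1  4  7
12  3  6 11

After move 4 (L):
 9 13  0 15
 2 14 10  5
 8  1  4  7
12  3  6 11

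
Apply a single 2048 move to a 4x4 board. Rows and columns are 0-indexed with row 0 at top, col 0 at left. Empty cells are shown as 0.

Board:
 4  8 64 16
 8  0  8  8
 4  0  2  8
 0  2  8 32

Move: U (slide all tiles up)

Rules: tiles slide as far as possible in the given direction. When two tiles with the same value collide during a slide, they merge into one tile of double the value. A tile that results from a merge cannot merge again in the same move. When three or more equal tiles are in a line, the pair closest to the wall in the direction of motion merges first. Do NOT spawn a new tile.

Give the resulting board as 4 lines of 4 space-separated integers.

Slide up:
col 0: [4, 8, 4, 0] -> [4, 8, 4, 0]
col 1: [8, 0, 0, 2] -> [8, 2, 0, 0]
col 2: [64, 8, 2, 8] -> [64, 8, 2, 8]
col 3: [16, 8, 8, 32] -> [16, 16, 32, 0]

Answer:  4  8 64 16
 8  2  8 16
 4  0  2 32
 0  0  8  0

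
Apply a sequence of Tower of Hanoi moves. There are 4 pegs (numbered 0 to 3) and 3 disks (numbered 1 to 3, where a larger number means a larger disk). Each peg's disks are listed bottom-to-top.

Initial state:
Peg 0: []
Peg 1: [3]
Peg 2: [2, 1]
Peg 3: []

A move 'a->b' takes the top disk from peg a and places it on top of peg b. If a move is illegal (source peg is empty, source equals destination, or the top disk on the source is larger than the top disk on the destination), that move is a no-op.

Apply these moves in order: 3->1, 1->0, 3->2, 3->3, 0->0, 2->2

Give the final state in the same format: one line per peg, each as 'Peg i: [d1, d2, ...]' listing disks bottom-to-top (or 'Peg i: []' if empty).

Answer: Peg 0: [3]
Peg 1: []
Peg 2: [2, 1]
Peg 3: []

Derivation:
After move 1 (3->1):
Peg 0: []
Peg 1: [3]
Peg 2: [2, 1]
Peg 3: []

After move 2 (1->0):
Peg 0: [3]
Peg 1: []
Peg 2: [2, 1]
Peg 3: []

After move 3 (3->2):
Peg 0: [3]
Peg 1: []
Peg 2: [2, 1]
Peg 3: []

After move 4 (3->3):
Peg 0: [3]
Peg 1: []
Peg 2: [2, 1]
Peg 3: []

After move 5 (0->0):
Peg 0: [3]
Peg 1: []
Peg 2: [2, 1]
Peg 3: []

After move 6 (2->2):
Peg 0: [3]
Peg 1: []
Peg 2: [2, 1]
Peg 3: []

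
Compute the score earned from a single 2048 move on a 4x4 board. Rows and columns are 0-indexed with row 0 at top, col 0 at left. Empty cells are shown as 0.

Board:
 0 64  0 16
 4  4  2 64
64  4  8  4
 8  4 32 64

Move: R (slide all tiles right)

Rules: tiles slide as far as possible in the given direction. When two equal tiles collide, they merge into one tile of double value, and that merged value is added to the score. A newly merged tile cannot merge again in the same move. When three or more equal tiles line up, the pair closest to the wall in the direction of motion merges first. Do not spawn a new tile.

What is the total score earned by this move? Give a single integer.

Slide right:
row 0: [0, 64, 0, 16] -> [0, 0, 64, 16]  score +0 (running 0)
row 1: [4, 4, 2, 64] -> [0, 8, 2, 64]  score +8 (running 8)
row 2: [64, 4, 8, 4] -> [64, 4, 8, 4]  score +0 (running 8)
row 3: [8, 4, 32, 64] -> [8, 4, 32, 64]  score +0 (running 8)
Board after move:
 0  0 64 16
 0  8  2 64
64  4  8  4
 8  4 32 64

Answer: 8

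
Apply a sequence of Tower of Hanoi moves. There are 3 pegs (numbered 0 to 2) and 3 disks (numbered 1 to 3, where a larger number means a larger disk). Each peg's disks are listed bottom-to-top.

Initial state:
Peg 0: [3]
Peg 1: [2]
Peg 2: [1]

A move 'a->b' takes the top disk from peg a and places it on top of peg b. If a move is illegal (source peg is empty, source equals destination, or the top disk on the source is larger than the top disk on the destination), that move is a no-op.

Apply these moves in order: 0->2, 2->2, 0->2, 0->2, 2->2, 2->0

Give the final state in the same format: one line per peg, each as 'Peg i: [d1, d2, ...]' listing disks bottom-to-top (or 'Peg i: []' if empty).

After move 1 (0->2):
Peg 0: [3]
Peg 1: [2]
Peg 2: [1]

After move 2 (2->2):
Peg 0: [3]
Peg 1: [2]
Peg 2: [1]

After move 3 (0->2):
Peg 0: [3]
Peg 1: [2]
Peg 2: [1]

After move 4 (0->2):
Peg 0: [3]
Peg 1: [2]
Peg 2: [1]

After move 5 (2->2):
Peg 0: [3]
Peg 1: [2]
Peg 2: [1]

After move 6 (2->0):
Peg 0: [3, 1]
Peg 1: [2]
Peg 2: []

Answer: Peg 0: [3, 1]
Peg 1: [2]
Peg 2: []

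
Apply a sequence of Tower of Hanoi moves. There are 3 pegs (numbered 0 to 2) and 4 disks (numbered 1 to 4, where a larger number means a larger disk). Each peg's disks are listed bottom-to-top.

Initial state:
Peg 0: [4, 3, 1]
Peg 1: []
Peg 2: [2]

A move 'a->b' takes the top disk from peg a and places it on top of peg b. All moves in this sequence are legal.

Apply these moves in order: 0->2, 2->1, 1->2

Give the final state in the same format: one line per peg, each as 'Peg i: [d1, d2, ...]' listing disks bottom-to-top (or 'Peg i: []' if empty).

After move 1 (0->2):
Peg 0: [4, 3]
Peg 1: []
Peg 2: [2, 1]

After move 2 (2->1):
Peg 0: [4, 3]
Peg 1: [1]
Peg 2: [2]

After move 3 (1->2):
Peg 0: [4, 3]
Peg 1: []
Peg 2: [2, 1]

Answer: Peg 0: [4, 3]
Peg 1: []
Peg 2: [2, 1]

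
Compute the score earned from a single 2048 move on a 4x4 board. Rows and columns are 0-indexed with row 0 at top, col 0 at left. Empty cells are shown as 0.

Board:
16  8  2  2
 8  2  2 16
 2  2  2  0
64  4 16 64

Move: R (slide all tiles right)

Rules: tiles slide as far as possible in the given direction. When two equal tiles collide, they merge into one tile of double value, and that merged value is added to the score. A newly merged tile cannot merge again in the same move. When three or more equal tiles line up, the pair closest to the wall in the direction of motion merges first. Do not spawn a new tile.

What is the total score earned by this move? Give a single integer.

Answer: 12

Derivation:
Slide right:
row 0: [16, 8, 2, 2] -> [0, 16, 8, 4]  score +4 (running 4)
row 1: [8, 2, 2, 16] -> [0, 8, 4, 16]  score +4 (running 8)
row 2: [2, 2, 2, 0] -> [0, 0, 2, 4]  score +4 (running 12)
row 3: [64, 4, 16, 64] -> [64, 4, 16, 64]  score +0 (running 12)
Board after move:
 0 16  8  4
 0  8  4 16
 0  0  2  4
64  4 16 64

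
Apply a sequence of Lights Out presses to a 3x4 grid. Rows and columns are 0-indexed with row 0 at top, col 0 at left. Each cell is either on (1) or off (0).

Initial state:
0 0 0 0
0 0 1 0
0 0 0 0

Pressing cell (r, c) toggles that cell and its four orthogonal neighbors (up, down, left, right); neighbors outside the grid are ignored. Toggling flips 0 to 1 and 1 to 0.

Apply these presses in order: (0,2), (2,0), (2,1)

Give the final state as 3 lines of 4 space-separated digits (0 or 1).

Answer: 0 1 1 1
1 1 0 0
0 0 1 0

Derivation:
After press 1 at (0,2):
0 1 1 1
0 0 0 0
0 0 0 0

After press 2 at (2,0):
0 1 1 1
1 0 0 0
1 1 0 0

After press 3 at (2,1):
0 1 1 1
1 1 0 0
0 0 1 0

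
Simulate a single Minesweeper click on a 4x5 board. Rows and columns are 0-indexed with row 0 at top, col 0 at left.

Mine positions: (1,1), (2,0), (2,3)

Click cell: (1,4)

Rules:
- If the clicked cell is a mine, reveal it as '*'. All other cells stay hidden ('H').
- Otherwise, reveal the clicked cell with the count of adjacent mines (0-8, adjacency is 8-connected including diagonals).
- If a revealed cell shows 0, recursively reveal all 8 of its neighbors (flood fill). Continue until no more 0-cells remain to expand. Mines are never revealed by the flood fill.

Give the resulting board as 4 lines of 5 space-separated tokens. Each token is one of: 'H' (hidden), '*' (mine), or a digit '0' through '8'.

H H H H H
H H H H 1
H H H H H
H H H H H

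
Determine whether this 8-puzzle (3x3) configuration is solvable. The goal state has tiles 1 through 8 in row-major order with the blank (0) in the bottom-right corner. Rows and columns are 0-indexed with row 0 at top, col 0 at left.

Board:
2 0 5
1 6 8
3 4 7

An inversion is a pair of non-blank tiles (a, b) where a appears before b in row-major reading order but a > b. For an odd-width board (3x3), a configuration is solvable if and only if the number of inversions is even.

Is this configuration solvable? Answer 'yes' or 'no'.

Inversions (pairs i<j in row-major order where tile[i] > tile[j] > 0): 9
9 is odd, so the puzzle is not solvable.

Answer: no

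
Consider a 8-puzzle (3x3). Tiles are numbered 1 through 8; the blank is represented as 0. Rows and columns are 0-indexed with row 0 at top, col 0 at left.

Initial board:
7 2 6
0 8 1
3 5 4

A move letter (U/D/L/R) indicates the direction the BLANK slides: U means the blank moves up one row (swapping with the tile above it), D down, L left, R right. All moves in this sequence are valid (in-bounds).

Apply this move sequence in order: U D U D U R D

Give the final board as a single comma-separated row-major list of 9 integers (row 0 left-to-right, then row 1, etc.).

Answer: 2, 8, 6, 7, 0, 1, 3, 5, 4

Derivation:
After move 1 (U):
0 2 6
7 8 1
3 5 4

After move 2 (D):
7 2 6
0 8 1
3 5 4

After move 3 (U):
0 2 6
7 8 1
3 5 4

After move 4 (D):
7 2 6
0 8 1
3 5 4

After move 5 (U):
0 2 6
7 8 1
3 5 4

After move 6 (R):
2 0 6
7 8 1
3 5 4

After move 7 (D):
2 8 6
7 0 1
3 5 4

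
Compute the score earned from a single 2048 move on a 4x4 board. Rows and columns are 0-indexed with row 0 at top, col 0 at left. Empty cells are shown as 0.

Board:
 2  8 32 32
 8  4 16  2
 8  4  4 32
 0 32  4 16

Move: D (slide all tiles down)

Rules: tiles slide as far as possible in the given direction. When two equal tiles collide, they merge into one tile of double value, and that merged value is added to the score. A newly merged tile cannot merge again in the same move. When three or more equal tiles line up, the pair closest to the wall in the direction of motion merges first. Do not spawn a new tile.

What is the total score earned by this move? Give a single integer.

Answer: 32

Derivation:
Slide down:
col 0: [2, 8, 8, 0] -> [0, 0, 2, 16]  score +16 (running 16)
col 1: [8, 4, 4, 32] -> [0, 8, 8, 32]  score +8 (running 24)
col 2: [32, 16, 4, 4] -> [0, 32, 16, 8]  score +8 (running 32)
col 3: [32, 2, 32, 16] -> [32, 2, 32, 16]  score +0 (running 32)
Board after move:
 0  0  0 32
 0  8 32  2
 2  8 16 32
16 32  8 16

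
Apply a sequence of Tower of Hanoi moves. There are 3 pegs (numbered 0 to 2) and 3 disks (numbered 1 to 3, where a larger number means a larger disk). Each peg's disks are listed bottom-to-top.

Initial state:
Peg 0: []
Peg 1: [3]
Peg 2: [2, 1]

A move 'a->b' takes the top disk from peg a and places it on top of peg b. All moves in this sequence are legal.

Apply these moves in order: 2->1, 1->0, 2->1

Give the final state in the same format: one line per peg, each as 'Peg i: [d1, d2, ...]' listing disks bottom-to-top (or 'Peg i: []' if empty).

After move 1 (2->1):
Peg 0: []
Peg 1: [3, 1]
Peg 2: [2]

After move 2 (1->0):
Peg 0: [1]
Peg 1: [3]
Peg 2: [2]

After move 3 (2->1):
Peg 0: [1]
Peg 1: [3, 2]
Peg 2: []

Answer: Peg 0: [1]
Peg 1: [3, 2]
Peg 2: []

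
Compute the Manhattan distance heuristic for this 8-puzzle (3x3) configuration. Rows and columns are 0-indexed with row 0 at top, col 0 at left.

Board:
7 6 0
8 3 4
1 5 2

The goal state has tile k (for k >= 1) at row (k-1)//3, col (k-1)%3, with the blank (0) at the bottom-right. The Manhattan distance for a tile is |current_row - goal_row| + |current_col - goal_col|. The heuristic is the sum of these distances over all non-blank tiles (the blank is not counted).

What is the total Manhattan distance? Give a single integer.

Answer: 16

Derivation:
Tile 7: at (0,0), goal (2,0), distance |0-2|+|0-0| = 2
Tile 6: at (0,1), goal (1,2), distance |0-1|+|1-2| = 2
Tile 8: at (1,0), goal (2,1), distance |1-2|+|0-1| = 2
Tile 3: at (1,1), goal (0,2), distance |1-0|+|1-2| = 2
Tile 4: at (1,2), goal (1,0), distance |1-1|+|2-0| = 2
Tile 1: at (2,0), goal (0,0), distance |2-0|+|0-0| = 2
Tile 5: at (2,1), goal (1,1), distance |2-1|+|1-1| = 1
Tile 2: at (2,2), goal (0,1), distance |2-0|+|2-1| = 3
Sum: 2 + 2 + 2 + 2 + 2 + 2 + 1 + 3 = 16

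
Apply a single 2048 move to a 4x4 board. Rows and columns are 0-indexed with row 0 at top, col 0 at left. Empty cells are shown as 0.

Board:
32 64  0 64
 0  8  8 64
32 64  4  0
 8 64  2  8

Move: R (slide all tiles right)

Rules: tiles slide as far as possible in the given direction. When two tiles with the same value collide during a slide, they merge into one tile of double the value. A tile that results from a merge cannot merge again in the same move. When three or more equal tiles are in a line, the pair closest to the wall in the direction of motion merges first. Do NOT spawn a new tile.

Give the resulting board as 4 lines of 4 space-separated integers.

Answer:   0   0  32 128
  0   0  16  64
  0  32  64   4
  8  64   2   8

Derivation:
Slide right:
row 0: [32, 64, 0, 64] -> [0, 0, 32, 128]
row 1: [0, 8, 8, 64] -> [0, 0, 16, 64]
row 2: [32, 64, 4, 0] -> [0, 32, 64, 4]
row 3: [8, 64, 2, 8] -> [8, 64, 2, 8]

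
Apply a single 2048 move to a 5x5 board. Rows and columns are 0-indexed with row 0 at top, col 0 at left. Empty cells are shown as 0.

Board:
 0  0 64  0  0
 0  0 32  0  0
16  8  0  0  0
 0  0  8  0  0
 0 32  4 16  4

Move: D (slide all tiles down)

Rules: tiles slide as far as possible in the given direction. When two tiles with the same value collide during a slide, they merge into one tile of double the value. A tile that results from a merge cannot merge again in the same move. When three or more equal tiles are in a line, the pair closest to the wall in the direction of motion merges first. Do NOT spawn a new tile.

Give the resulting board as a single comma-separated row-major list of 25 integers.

Answer: 0, 0, 0, 0, 0, 0, 0, 64, 0, 0, 0, 0, 32, 0, 0, 0, 8, 8, 0, 0, 16, 32, 4, 16, 4

Derivation:
Slide down:
col 0: [0, 0, 16, 0, 0] -> [0, 0, 0, 0, 16]
col 1: [0, 0, 8, 0, 32] -> [0, 0, 0, 8, 32]
col 2: [64, 32, 0, 8, 4] -> [0, 64, 32, 8, 4]
col 3: [0, 0, 0, 0, 16] -> [0, 0, 0, 0, 16]
col 4: [0, 0, 0, 0, 4] -> [0, 0, 0, 0, 4]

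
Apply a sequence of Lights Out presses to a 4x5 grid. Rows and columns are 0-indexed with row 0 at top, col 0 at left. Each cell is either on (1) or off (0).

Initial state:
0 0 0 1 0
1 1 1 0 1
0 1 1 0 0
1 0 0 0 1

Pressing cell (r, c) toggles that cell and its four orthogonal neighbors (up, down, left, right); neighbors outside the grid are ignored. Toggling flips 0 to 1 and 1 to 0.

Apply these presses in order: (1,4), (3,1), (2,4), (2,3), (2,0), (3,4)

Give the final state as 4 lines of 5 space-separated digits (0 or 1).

Answer: 0 0 0 1 1
0 1 1 0 1
1 1 0 0 0
1 1 1 0 1

Derivation:
After press 1 at (1,4):
0 0 0 1 1
1 1 1 1 0
0 1 1 0 1
1 0 0 0 1

After press 2 at (3,1):
0 0 0 1 1
1 1 1 1 0
0 0 1 0 1
0 1 1 0 1

After press 3 at (2,4):
0 0 0 1 1
1 1 1 1 1
0 0 1 1 0
0 1 1 0 0

After press 4 at (2,3):
0 0 0 1 1
1 1 1 0 1
0 0 0 0 1
0 1 1 1 0

After press 5 at (2,0):
0 0 0 1 1
0 1 1 0 1
1 1 0 0 1
1 1 1 1 0

After press 6 at (3,4):
0 0 0 1 1
0 1 1 0 1
1 1 0 0 0
1 1 1 0 1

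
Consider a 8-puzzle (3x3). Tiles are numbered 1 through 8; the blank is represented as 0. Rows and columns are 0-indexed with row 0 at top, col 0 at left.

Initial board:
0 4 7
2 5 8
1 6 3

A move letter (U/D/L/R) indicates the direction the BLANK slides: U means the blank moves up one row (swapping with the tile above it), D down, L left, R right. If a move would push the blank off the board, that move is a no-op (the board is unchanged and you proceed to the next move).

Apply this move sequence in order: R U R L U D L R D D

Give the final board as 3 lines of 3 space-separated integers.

Answer: 4 5 7
2 6 8
1 0 3

Derivation:
After move 1 (R):
4 0 7
2 5 8
1 6 3

After move 2 (U):
4 0 7
2 5 8
1 6 3

After move 3 (R):
4 7 0
2 5 8
1 6 3

After move 4 (L):
4 0 7
2 5 8
1 6 3

After move 5 (U):
4 0 7
2 5 8
1 6 3

After move 6 (D):
4 5 7
2 0 8
1 6 3

After move 7 (L):
4 5 7
0 2 8
1 6 3

After move 8 (R):
4 5 7
2 0 8
1 6 3

After move 9 (D):
4 5 7
2 6 8
1 0 3

After move 10 (D):
4 5 7
2 6 8
1 0 3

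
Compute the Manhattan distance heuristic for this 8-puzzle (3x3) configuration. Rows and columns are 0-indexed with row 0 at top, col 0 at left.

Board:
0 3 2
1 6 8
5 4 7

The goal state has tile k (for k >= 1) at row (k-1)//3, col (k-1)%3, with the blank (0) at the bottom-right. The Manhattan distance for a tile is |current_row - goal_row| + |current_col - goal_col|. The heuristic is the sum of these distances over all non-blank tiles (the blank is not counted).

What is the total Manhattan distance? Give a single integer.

Tile 3: (0,1)->(0,2) = 1
Tile 2: (0,2)->(0,1) = 1
Tile 1: (1,0)->(0,0) = 1
Tile 6: (1,1)->(1,2) = 1
Tile 8: (1,2)->(2,1) = 2
Tile 5: (2,0)->(1,1) = 2
Tile 4: (2,1)->(1,0) = 2
Tile 7: (2,2)->(2,0) = 2
Sum: 1 + 1 + 1 + 1 + 2 + 2 + 2 + 2 = 12

Answer: 12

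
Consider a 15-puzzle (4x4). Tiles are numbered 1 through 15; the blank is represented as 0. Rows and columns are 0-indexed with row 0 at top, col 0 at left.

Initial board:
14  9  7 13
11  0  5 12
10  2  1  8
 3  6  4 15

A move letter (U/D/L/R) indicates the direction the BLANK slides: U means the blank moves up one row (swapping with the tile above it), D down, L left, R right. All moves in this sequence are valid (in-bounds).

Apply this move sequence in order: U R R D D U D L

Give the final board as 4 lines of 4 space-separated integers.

Answer: 14  7 13 12
11  9  5  8
10  2  0  1
 3  6  4 15

Derivation:
After move 1 (U):
14  0  7 13
11  9  5 12
10  2  1  8
 3  6  4 15

After move 2 (R):
14  7  0 13
11  9  5 12
10  2  1  8
 3  6  4 15

After move 3 (R):
14  7 13  0
11  9  5 12
10  2  1  8
 3  6  4 15

After move 4 (D):
14  7 13 12
11  9  5  0
10  2  1  8
 3  6  4 15

After move 5 (D):
14  7 13 12
11  9  5  8
10  2  1  0
 3  6  4 15

After move 6 (U):
14  7 13 12
11  9  5  0
10  2  1  8
 3  6  4 15

After move 7 (D):
14  7 13 12
11  9  5  8
10  2  1  0
 3  6  4 15

After move 8 (L):
14  7 13 12
11  9  5  8
10  2  0  1
 3  6  4 15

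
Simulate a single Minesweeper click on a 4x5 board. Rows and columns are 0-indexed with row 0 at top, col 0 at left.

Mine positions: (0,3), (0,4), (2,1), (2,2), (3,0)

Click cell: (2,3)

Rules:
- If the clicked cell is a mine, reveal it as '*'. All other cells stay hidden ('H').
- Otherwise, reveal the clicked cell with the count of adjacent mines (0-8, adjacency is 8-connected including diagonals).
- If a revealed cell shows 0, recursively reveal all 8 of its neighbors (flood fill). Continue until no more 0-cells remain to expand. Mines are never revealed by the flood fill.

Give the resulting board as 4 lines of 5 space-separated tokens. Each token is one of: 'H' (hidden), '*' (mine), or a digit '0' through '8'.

H H H H H
H H H H H
H H H 1 H
H H H H H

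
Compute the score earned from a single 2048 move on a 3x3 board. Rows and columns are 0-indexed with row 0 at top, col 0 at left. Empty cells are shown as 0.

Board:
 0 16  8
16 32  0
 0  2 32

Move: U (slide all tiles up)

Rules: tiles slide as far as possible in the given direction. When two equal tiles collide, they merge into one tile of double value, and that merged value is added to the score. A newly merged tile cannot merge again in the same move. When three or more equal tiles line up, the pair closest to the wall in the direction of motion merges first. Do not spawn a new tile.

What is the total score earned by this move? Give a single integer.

Slide up:
col 0: [0, 16, 0] -> [16, 0, 0]  score +0 (running 0)
col 1: [16, 32, 2] -> [16, 32, 2]  score +0 (running 0)
col 2: [8, 0, 32] -> [8, 32, 0]  score +0 (running 0)
Board after move:
16 16  8
 0 32 32
 0  2  0

Answer: 0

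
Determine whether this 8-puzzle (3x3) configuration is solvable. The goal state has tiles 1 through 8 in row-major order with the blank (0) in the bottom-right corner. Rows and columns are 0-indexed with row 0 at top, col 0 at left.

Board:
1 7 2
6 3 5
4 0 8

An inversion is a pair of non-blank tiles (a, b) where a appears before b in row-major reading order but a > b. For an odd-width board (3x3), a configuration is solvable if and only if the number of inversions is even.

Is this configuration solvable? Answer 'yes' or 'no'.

Inversions (pairs i<j in row-major order where tile[i] > tile[j] > 0): 9
9 is odd, so the puzzle is not solvable.

Answer: no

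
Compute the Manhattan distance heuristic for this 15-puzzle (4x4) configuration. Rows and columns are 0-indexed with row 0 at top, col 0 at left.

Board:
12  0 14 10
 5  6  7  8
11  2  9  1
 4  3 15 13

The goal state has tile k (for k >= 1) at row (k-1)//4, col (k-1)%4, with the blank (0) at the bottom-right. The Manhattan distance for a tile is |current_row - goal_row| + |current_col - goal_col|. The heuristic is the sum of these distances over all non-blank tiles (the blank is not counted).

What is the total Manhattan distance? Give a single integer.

Tile 12: at (0,0), goal (2,3), distance |0-2|+|0-3| = 5
Tile 14: at (0,2), goal (3,1), distance |0-3|+|2-1| = 4
Tile 10: at (0,3), goal (2,1), distance |0-2|+|3-1| = 4
Tile 5: at (1,0), goal (1,0), distance |1-1|+|0-0| = 0
Tile 6: at (1,1), goal (1,1), distance |1-1|+|1-1| = 0
Tile 7: at (1,2), goal (1,2), distance |1-1|+|2-2| = 0
Tile 8: at (1,3), goal (1,3), distance |1-1|+|3-3| = 0
Tile 11: at (2,0), goal (2,2), distance |2-2|+|0-2| = 2
Tile 2: at (2,1), goal (0,1), distance |2-0|+|1-1| = 2
Tile 9: at (2,2), goal (2,0), distance |2-2|+|2-0| = 2
Tile 1: at (2,3), goal (0,0), distance |2-0|+|3-0| = 5
Tile 4: at (3,0), goal (0,3), distance |3-0|+|0-3| = 6
Tile 3: at (3,1), goal (0,2), distance |3-0|+|1-2| = 4
Tile 15: at (3,2), goal (3,2), distance |3-3|+|2-2| = 0
Tile 13: at (3,3), goal (3,0), distance |3-3|+|3-0| = 3
Sum: 5 + 4 + 4 + 0 + 0 + 0 + 0 + 2 + 2 + 2 + 5 + 6 + 4 + 0 + 3 = 37

Answer: 37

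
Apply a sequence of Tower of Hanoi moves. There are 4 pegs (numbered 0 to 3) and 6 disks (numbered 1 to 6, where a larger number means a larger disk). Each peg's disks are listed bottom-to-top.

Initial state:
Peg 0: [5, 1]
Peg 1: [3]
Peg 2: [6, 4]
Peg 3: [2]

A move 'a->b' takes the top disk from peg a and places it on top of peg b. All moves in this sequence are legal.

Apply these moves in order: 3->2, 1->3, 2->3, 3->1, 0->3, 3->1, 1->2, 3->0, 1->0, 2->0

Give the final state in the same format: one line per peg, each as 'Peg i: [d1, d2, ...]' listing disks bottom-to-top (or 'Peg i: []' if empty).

Answer: Peg 0: [5, 3, 2, 1]
Peg 1: []
Peg 2: [6, 4]
Peg 3: []

Derivation:
After move 1 (3->2):
Peg 0: [5, 1]
Peg 1: [3]
Peg 2: [6, 4, 2]
Peg 3: []

After move 2 (1->3):
Peg 0: [5, 1]
Peg 1: []
Peg 2: [6, 4, 2]
Peg 3: [3]

After move 3 (2->3):
Peg 0: [5, 1]
Peg 1: []
Peg 2: [6, 4]
Peg 3: [3, 2]

After move 4 (3->1):
Peg 0: [5, 1]
Peg 1: [2]
Peg 2: [6, 4]
Peg 3: [3]

After move 5 (0->3):
Peg 0: [5]
Peg 1: [2]
Peg 2: [6, 4]
Peg 3: [3, 1]

After move 6 (3->1):
Peg 0: [5]
Peg 1: [2, 1]
Peg 2: [6, 4]
Peg 3: [3]

After move 7 (1->2):
Peg 0: [5]
Peg 1: [2]
Peg 2: [6, 4, 1]
Peg 3: [3]

After move 8 (3->0):
Peg 0: [5, 3]
Peg 1: [2]
Peg 2: [6, 4, 1]
Peg 3: []

After move 9 (1->0):
Peg 0: [5, 3, 2]
Peg 1: []
Peg 2: [6, 4, 1]
Peg 3: []

After move 10 (2->0):
Peg 0: [5, 3, 2, 1]
Peg 1: []
Peg 2: [6, 4]
Peg 3: []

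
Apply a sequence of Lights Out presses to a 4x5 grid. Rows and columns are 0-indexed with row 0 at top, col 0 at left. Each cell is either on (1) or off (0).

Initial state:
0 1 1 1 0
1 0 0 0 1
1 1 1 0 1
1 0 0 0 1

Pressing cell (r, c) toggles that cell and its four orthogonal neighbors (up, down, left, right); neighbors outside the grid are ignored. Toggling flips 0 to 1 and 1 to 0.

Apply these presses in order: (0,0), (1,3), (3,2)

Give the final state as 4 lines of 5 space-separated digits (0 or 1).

After press 1 at (0,0):
1 0 1 1 0
0 0 0 0 1
1 1 1 0 1
1 0 0 0 1

After press 2 at (1,3):
1 0 1 0 0
0 0 1 1 0
1 1 1 1 1
1 0 0 0 1

After press 3 at (3,2):
1 0 1 0 0
0 0 1 1 0
1 1 0 1 1
1 1 1 1 1

Answer: 1 0 1 0 0
0 0 1 1 0
1 1 0 1 1
1 1 1 1 1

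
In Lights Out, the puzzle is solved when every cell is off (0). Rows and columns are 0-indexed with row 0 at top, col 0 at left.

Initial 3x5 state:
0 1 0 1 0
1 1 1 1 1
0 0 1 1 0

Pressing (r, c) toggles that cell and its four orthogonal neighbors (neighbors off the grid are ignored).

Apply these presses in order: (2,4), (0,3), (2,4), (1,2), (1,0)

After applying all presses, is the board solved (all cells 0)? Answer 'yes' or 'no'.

After press 1 at (2,4):
0 1 0 1 0
1 1 1 1 0
0 0 1 0 1

After press 2 at (0,3):
0 1 1 0 1
1 1 1 0 0
0 0 1 0 1

After press 3 at (2,4):
0 1 1 0 1
1 1 1 0 1
0 0 1 1 0

After press 4 at (1,2):
0 1 0 0 1
1 0 0 1 1
0 0 0 1 0

After press 5 at (1,0):
1 1 0 0 1
0 1 0 1 1
1 0 0 1 0

Lights still on: 8

Answer: no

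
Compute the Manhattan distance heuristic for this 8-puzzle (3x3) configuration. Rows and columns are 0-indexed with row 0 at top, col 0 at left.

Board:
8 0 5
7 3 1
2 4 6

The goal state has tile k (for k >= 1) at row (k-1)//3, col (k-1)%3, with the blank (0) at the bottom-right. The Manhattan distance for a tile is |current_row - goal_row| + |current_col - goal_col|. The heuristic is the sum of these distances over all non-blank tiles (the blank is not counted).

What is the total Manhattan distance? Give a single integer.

Tile 8: (0,0)->(2,1) = 3
Tile 5: (0,2)->(1,1) = 2
Tile 7: (1,0)->(2,0) = 1
Tile 3: (1,1)->(0,2) = 2
Tile 1: (1,2)->(0,0) = 3
Tile 2: (2,0)->(0,1) = 3
Tile 4: (2,1)->(1,0) = 2
Tile 6: (2,2)->(1,2) = 1
Sum: 3 + 2 + 1 + 2 + 3 + 3 + 2 + 1 = 17

Answer: 17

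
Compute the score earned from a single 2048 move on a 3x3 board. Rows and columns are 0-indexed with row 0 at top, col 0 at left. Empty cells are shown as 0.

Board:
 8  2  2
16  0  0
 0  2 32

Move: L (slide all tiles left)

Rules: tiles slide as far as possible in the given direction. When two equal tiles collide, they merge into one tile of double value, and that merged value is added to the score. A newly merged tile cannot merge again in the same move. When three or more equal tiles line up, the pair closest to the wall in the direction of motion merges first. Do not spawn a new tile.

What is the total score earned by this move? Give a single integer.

Answer: 4

Derivation:
Slide left:
row 0: [8, 2, 2] -> [8, 4, 0]  score +4 (running 4)
row 1: [16, 0, 0] -> [16, 0, 0]  score +0 (running 4)
row 2: [0, 2, 32] -> [2, 32, 0]  score +0 (running 4)
Board after move:
 8  4  0
16  0  0
 2 32  0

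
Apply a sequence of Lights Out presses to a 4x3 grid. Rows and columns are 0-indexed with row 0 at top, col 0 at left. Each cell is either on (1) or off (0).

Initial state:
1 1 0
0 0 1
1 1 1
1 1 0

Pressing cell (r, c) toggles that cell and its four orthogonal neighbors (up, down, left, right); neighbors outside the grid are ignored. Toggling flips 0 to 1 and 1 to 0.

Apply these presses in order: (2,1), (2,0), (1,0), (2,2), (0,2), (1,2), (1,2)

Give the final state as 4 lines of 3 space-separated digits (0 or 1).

Answer: 0 0 1
0 0 1
0 0 1
0 0 1

Derivation:
After press 1 at (2,1):
1 1 0
0 1 1
0 0 0
1 0 0

After press 2 at (2,0):
1 1 0
1 1 1
1 1 0
0 0 0

After press 3 at (1,0):
0 1 0
0 0 1
0 1 0
0 0 0

After press 4 at (2,2):
0 1 0
0 0 0
0 0 1
0 0 1

After press 5 at (0,2):
0 0 1
0 0 1
0 0 1
0 0 1

After press 6 at (1,2):
0 0 0
0 1 0
0 0 0
0 0 1

After press 7 at (1,2):
0 0 1
0 0 1
0 0 1
0 0 1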